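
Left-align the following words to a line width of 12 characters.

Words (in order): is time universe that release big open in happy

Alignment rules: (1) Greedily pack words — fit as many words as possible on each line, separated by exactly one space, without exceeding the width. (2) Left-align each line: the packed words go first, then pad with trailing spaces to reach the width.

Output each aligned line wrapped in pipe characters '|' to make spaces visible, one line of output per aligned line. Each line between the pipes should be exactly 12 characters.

Answer: |is time     |
|universe    |
|that release|
|big open in |
|happy       |

Derivation:
Line 1: ['is', 'time'] (min_width=7, slack=5)
Line 2: ['universe'] (min_width=8, slack=4)
Line 3: ['that', 'release'] (min_width=12, slack=0)
Line 4: ['big', 'open', 'in'] (min_width=11, slack=1)
Line 5: ['happy'] (min_width=5, slack=7)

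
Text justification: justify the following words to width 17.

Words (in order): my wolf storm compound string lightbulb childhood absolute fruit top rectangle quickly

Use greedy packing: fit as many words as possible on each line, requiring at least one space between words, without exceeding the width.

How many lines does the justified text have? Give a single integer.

Answer: 7

Derivation:
Line 1: ['my', 'wolf', 'storm'] (min_width=13, slack=4)
Line 2: ['compound', 'string'] (min_width=15, slack=2)
Line 3: ['lightbulb'] (min_width=9, slack=8)
Line 4: ['childhood'] (min_width=9, slack=8)
Line 5: ['absolute', 'fruit'] (min_width=14, slack=3)
Line 6: ['top', 'rectangle'] (min_width=13, slack=4)
Line 7: ['quickly'] (min_width=7, slack=10)
Total lines: 7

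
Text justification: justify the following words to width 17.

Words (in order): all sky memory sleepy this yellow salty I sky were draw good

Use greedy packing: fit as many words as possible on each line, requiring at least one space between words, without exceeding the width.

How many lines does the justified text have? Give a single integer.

Answer: 5

Derivation:
Line 1: ['all', 'sky', 'memory'] (min_width=14, slack=3)
Line 2: ['sleepy', 'this'] (min_width=11, slack=6)
Line 3: ['yellow', 'salty', 'I'] (min_width=14, slack=3)
Line 4: ['sky', 'were', 'draw'] (min_width=13, slack=4)
Line 5: ['good'] (min_width=4, slack=13)
Total lines: 5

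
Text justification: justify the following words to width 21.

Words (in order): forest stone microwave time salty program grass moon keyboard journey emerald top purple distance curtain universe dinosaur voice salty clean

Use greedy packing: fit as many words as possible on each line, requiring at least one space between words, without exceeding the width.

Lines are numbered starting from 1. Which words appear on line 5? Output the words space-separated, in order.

Answer: emerald top purple

Derivation:
Line 1: ['forest', 'stone'] (min_width=12, slack=9)
Line 2: ['microwave', 'time', 'salty'] (min_width=20, slack=1)
Line 3: ['program', 'grass', 'moon'] (min_width=18, slack=3)
Line 4: ['keyboard', 'journey'] (min_width=16, slack=5)
Line 5: ['emerald', 'top', 'purple'] (min_width=18, slack=3)
Line 6: ['distance', 'curtain'] (min_width=16, slack=5)
Line 7: ['universe', 'dinosaur'] (min_width=17, slack=4)
Line 8: ['voice', 'salty', 'clean'] (min_width=17, slack=4)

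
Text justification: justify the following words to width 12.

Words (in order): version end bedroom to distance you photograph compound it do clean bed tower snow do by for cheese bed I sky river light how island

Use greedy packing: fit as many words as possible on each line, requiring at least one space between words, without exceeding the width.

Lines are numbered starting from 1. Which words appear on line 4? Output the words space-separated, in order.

Line 1: ['version', 'end'] (min_width=11, slack=1)
Line 2: ['bedroom', 'to'] (min_width=10, slack=2)
Line 3: ['distance', 'you'] (min_width=12, slack=0)
Line 4: ['photograph'] (min_width=10, slack=2)
Line 5: ['compound', 'it'] (min_width=11, slack=1)
Line 6: ['do', 'clean', 'bed'] (min_width=12, slack=0)
Line 7: ['tower', 'snow'] (min_width=10, slack=2)
Line 8: ['do', 'by', 'for'] (min_width=9, slack=3)
Line 9: ['cheese', 'bed', 'I'] (min_width=12, slack=0)
Line 10: ['sky', 'river'] (min_width=9, slack=3)
Line 11: ['light', 'how'] (min_width=9, slack=3)
Line 12: ['island'] (min_width=6, slack=6)

Answer: photograph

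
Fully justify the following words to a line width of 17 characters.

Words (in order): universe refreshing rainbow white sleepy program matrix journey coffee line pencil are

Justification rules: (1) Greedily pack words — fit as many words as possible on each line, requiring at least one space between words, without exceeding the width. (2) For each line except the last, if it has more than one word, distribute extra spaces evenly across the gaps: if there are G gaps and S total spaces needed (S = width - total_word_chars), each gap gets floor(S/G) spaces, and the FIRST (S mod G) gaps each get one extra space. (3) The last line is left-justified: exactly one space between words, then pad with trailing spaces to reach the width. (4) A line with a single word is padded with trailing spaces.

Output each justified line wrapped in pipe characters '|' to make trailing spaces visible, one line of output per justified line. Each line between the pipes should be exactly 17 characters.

Answer: |universe         |
|refreshing       |
|rainbow     white|
|sleepy    program|
|matrix    journey|
|coffee       line|
|pencil are       |

Derivation:
Line 1: ['universe'] (min_width=8, slack=9)
Line 2: ['refreshing'] (min_width=10, slack=7)
Line 3: ['rainbow', 'white'] (min_width=13, slack=4)
Line 4: ['sleepy', 'program'] (min_width=14, slack=3)
Line 5: ['matrix', 'journey'] (min_width=14, slack=3)
Line 6: ['coffee', 'line'] (min_width=11, slack=6)
Line 7: ['pencil', 'are'] (min_width=10, slack=7)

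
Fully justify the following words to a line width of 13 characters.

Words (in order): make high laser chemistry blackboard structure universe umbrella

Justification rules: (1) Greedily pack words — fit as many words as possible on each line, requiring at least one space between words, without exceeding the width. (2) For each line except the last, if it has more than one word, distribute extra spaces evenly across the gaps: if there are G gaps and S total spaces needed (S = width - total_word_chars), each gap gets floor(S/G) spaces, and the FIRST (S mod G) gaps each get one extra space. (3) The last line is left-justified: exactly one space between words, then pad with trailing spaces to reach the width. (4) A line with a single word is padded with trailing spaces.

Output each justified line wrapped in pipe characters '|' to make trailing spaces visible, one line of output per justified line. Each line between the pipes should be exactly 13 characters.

Answer: |make     high|
|laser        |
|chemistry    |
|blackboard   |
|structure    |
|universe     |
|umbrella     |

Derivation:
Line 1: ['make', 'high'] (min_width=9, slack=4)
Line 2: ['laser'] (min_width=5, slack=8)
Line 3: ['chemistry'] (min_width=9, slack=4)
Line 4: ['blackboard'] (min_width=10, slack=3)
Line 5: ['structure'] (min_width=9, slack=4)
Line 6: ['universe'] (min_width=8, slack=5)
Line 7: ['umbrella'] (min_width=8, slack=5)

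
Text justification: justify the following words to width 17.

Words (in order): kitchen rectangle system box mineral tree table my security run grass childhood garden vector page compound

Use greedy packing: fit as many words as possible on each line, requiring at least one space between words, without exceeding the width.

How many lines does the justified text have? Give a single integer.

Line 1: ['kitchen', 'rectangle'] (min_width=17, slack=0)
Line 2: ['system', 'box'] (min_width=10, slack=7)
Line 3: ['mineral', 'tree'] (min_width=12, slack=5)
Line 4: ['table', 'my', 'security'] (min_width=17, slack=0)
Line 5: ['run', 'grass'] (min_width=9, slack=8)
Line 6: ['childhood', 'garden'] (min_width=16, slack=1)
Line 7: ['vector', 'page'] (min_width=11, slack=6)
Line 8: ['compound'] (min_width=8, slack=9)
Total lines: 8

Answer: 8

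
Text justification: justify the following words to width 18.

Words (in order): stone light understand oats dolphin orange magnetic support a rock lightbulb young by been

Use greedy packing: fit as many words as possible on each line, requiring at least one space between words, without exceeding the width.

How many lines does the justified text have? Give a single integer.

Answer: 6

Derivation:
Line 1: ['stone', 'light'] (min_width=11, slack=7)
Line 2: ['understand', 'oats'] (min_width=15, slack=3)
Line 3: ['dolphin', 'orange'] (min_width=14, slack=4)
Line 4: ['magnetic', 'support', 'a'] (min_width=18, slack=0)
Line 5: ['rock', 'lightbulb'] (min_width=14, slack=4)
Line 6: ['young', 'by', 'been'] (min_width=13, slack=5)
Total lines: 6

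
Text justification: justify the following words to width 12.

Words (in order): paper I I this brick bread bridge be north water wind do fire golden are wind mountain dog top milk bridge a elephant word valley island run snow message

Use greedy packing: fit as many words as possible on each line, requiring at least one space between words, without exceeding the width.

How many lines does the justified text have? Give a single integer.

Answer: 15

Derivation:
Line 1: ['paper', 'I', 'I'] (min_width=9, slack=3)
Line 2: ['this', 'brick'] (min_width=10, slack=2)
Line 3: ['bread', 'bridge'] (min_width=12, slack=0)
Line 4: ['be', 'north'] (min_width=8, slack=4)
Line 5: ['water', 'wind'] (min_width=10, slack=2)
Line 6: ['do', 'fire'] (min_width=7, slack=5)
Line 7: ['golden', 'are'] (min_width=10, slack=2)
Line 8: ['wind'] (min_width=4, slack=8)
Line 9: ['mountain', 'dog'] (min_width=12, slack=0)
Line 10: ['top', 'milk'] (min_width=8, slack=4)
Line 11: ['bridge', 'a'] (min_width=8, slack=4)
Line 12: ['elephant'] (min_width=8, slack=4)
Line 13: ['word', 'valley'] (min_width=11, slack=1)
Line 14: ['island', 'run'] (min_width=10, slack=2)
Line 15: ['snow', 'message'] (min_width=12, slack=0)
Total lines: 15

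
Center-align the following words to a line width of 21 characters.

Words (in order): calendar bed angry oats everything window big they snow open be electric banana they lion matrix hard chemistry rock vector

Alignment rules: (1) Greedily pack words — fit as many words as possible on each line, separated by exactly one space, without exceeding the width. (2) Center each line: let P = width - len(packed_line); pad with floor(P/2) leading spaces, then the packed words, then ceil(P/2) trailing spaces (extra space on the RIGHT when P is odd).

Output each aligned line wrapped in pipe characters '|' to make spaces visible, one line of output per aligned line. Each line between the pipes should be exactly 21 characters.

Answer: | calendar bed angry  |
|   oats everything   |
|window big they snow |
|  open be electric   |
|  banana they lion   |
|matrix hard chemistry|
|     rock vector     |

Derivation:
Line 1: ['calendar', 'bed', 'angry'] (min_width=18, slack=3)
Line 2: ['oats', 'everything'] (min_width=15, slack=6)
Line 3: ['window', 'big', 'they', 'snow'] (min_width=20, slack=1)
Line 4: ['open', 'be', 'electric'] (min_width=16, slack=5)
Line 5: ['banana', 'they', 'lion'] (min_width=16, slack=5)
Line 6: ['matrix', 'hard', 'chemistry'] (min_width=21, slack=0)
Line 7: ['rock', 'vector'] (min_width=11, slack=10)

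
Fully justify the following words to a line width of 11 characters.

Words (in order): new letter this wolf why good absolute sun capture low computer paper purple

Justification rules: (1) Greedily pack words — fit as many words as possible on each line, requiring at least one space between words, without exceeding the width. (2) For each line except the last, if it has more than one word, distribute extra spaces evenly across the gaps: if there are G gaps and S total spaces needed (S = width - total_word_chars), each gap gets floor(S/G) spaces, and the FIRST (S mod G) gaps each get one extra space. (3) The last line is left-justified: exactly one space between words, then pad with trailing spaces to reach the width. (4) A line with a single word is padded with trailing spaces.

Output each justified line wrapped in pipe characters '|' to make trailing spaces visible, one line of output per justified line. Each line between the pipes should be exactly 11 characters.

Line 1: ['new', 'letter'] (min_width=10, slack=1)
Line 2: ['this', 'wolf'] (min_width=9, slack=2)
Line 3: ['why', 'good'] (min_width=8, slack=3)
Line 4: ['absolute'] (min_width=8, slack=3)
Line 5: ['sun', 'capture'] (min_width=11, slack=0)
Line 6: ['low'] (min_width=3, slack=8)
Line 7: ['computer'] (min_width=8, slack=3)
Line 8: ['paper'] (min_width=5, slack=6)
Line 9: ['purple'] (min_width=6, slack=5)

Answer: |new  letter|
|this   wolf|
|why    good|
|absolute   |
|sun capture|
|low        |
|computer   |
|paper      |
|purple     |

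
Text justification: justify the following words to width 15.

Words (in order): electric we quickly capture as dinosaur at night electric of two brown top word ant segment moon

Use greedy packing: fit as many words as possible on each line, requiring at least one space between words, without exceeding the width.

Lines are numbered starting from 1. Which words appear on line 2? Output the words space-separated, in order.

Line 1: ['electric', 'we'] (min_width=11, slack=4)
Line 2: ['quickly', 'capture'] (min_width=15, slack=0)
Line 3: ['as', 'dinosaur', 'at'] (min_width=14, slack=1)
Line 4: ['night', 'electric'] (min_width=14, slack=1)
Line 5: ['of', 'two', 'brown'] (min_width=12, slack=3)
Line 6: ['top', 'word', 'ant'] (min_width=12, slack=3)
Line 7: ['segment', 'moon'] (min_width=12, slack=3)

Answer: quickly capture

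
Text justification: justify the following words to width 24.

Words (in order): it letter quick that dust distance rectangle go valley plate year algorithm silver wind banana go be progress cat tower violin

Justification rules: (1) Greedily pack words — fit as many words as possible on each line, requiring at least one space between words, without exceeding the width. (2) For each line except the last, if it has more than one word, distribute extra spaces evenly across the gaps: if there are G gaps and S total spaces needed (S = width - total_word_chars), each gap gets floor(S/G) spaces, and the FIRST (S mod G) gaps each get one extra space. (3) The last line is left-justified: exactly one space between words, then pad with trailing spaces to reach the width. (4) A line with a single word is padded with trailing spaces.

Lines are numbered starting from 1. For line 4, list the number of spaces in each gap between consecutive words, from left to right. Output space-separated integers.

Line 1: ['it', 'letter', 'quick', 'that'] (min_width=20, slack=4)
Line 2: ['dust', 'distance', 'rectangle'] (min_width=23, slack=1)
Line 3: ['go', 'valley', 'plate', 'year'] (min_width=20, slack=4)
Line 4: ['algorithm', 'silver', 'wind'] (min_width=21, slack=3)
Line 5: ['banana', 'go', 'be', 'progress'] (min_width=21, slack=3)
Line 6: ['cat', 'tower', 'violin'] (min_width=16, slack=8)

Answer: 3 2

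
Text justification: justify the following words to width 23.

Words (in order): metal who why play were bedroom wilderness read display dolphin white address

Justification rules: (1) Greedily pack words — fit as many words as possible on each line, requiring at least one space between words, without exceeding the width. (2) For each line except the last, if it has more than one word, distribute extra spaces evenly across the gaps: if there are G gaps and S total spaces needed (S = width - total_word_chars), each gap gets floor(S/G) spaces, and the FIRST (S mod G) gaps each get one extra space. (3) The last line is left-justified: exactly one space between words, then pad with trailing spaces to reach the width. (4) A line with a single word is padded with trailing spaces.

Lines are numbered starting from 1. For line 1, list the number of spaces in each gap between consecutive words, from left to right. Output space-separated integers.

Line 1: ['metal', 'who', 'why', 'play', 'were'] (min_width=23, slack=0)
Line 2: ['bedroom', 'wilderness', 'read'] (min_width=23, slack=0)
Line 3: ['display', 'dolphin', 'white'] (min_width=21, slack=2)
Line 4: ['address'] (min_width=7, slack=16)

Answer: 1 1 1 1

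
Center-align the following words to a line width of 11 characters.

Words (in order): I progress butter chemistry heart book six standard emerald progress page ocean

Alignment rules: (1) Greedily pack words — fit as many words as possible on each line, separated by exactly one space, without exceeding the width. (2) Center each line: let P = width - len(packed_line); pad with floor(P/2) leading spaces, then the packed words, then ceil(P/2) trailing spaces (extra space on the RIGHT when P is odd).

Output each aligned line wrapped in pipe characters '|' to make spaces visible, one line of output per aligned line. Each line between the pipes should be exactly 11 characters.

Answer: |I progress |
|  butter   |
| chemistry |
|heart book |
|    six    |
| standard  |
|  emerald  |
| progress  |
|page ocean |

Derivation:
Line 1: ['I', 'progress'] (min_width=10, slack=1)
Line 2: ['butter'] (min_width=6, slack=5)
Line 3: ['chemistry'] (min_width=9, slack=2)
Line 4: ['heart', 'book'] (min_width=10, slack=1)
Line 5: ['six'] (min_width=3, slack=8)
Line 6: ['standard'] (min_width=8, slack=3)
Line 7: ['emerald'] (min_width=7, slack=4)
Line 8: ['progress'] (min_width=8, slack=3)
Line 9: ['page', 'ocean'] (min_width=10, slack=1)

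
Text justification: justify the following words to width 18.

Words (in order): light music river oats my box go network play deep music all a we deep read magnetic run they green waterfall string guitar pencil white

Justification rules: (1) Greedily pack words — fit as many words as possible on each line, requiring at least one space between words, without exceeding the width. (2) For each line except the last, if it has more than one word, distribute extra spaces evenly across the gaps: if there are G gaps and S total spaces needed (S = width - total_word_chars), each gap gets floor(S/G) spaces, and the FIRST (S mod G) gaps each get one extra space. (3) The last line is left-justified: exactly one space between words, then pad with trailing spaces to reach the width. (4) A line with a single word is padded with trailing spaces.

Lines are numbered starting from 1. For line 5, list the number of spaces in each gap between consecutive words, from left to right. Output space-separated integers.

Line 1: ['light', 'music', 'river'] (min_width=17, slack=1)
Line 2: ['oats', 'my', 'box', 'go'] (min_width=14, slack=4)
Line 3: ['network', 'play', 'deep'] (min_width=17, slack=1)
Line 4: ['music', 'all', 'a', 'we'] (min_width=14, slack=4)
Line 5: ['deep', 'read', 'magnetic'] (min_width=18, slack=0)
Line 6: ['run', 'they', 'green'] (min_width=14, slack=4)
Line 7: ['waterfall', 'string'] (min_width=16, slack=2)
Line 8: ['guitar', 'pencil'] (min_width=13, slack=5)
Line 9: ['white'] (min_width=5, slack=13)

Answer: 1 1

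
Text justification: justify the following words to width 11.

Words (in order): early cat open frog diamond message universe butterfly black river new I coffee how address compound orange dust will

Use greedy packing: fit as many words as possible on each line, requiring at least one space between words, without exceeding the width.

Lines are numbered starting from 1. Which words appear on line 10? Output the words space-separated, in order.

Answer: address

Derivation:
Line 1: ['early', 'cat'] (min_width=9, slack=2)
Line 2: ['open', 'frog'] (min_width=9, slack=2)
Line 3: ['diamond'] (min_width=7, slack=4)
Line 4: ['message'] (min_width=7, slack=4)
Line 5: ['universe'] (min_width=8, slack=3)
Line 6: ['butterfly'] (min_width=9, slack=2)
Line 7: ['black', 'river'] (min_width=11, slack=0)
Line 8: ['new', 'I'] (min_width=5, slack=6)
Line 9: ['coffee', 'how'] (min_width=10, slack=1)
Line 10: ['address'] (min_width=7, slack=4)
Line 11: ['compound'] (min_width=8, slack=3)
Line 12: ['orange', 'dust'] (min_width=11, slack=0)
Line 13: ['will'] (min_width=4, slack=7)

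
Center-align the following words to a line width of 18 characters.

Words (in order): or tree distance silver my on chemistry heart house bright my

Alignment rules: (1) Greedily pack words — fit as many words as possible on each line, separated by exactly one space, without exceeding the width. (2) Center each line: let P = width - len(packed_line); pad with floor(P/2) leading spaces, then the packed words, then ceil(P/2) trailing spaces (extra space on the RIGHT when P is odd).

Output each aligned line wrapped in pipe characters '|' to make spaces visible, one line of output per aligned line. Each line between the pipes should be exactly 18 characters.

Line 1: ['or', 'tree', 'distance'] (min_width=16, slack=2)
Line 2: ['silver', 'my', 'on'] (min_width=12, slack=6)
Line 3: ['chemistry', 'heart'] (min_width=15, slack=3)
Line 4: ['house', 'bright', 'my'] (min_width=15, slack=3)

Answer: | or tree distance |
|   silver my on   |
| chemistry heart  |
| house bright my  |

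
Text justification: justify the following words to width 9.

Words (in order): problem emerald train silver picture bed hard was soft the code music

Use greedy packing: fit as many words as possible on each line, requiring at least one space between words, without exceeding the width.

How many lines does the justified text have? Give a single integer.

Answer: 9

Derivation:
Line 1: ['problem'] (min_width=7, slack=2)
Line 2: ['emerald'] (min_width=7, slack=2)
Line 3: ['train'] (min_width=5, slack=4)
Line 4: ['silver'] (min_width=6, slack=3)
Line 5: ['picture'] (min_width=7, slack=2)
Line 6: ['bed', 'hard'] (min_width=8, slack=1)
Line 7: ['was', 'soft'] (min_width=8, slack=1)
Line 8: ['the', 'code'] (min_width=8, slack=1)
Line 9: ['music'] (min_width=5, slack=4)
Total lines: 9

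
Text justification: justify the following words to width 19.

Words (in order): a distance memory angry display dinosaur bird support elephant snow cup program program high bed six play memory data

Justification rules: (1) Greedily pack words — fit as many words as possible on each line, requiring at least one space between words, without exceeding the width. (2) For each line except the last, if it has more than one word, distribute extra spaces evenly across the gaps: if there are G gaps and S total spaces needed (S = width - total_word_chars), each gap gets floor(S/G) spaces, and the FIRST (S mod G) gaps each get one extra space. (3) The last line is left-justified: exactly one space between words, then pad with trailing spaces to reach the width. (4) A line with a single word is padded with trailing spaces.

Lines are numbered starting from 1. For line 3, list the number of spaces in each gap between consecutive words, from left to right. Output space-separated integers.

Line 1: ['a', 'distance', 'memory'] (min_width=17, slack=2)
Line 2: ['angry', 'display'] (min_width=13, slack=6)
Line 3: ['dinosaur', 'bird'] (min_width=13, slack=6)
Line 4: ['support', 'elephant'] (min_width=16, slack=3)
Line 5: ['snow', 'cup', 'program'] (min_width=16, slack=3)
Line 6: ['program', 'high', 'bed'] (min_width=16, slack=3)
Line 7: ['six', 'play', 'memory'] (min_width=15, slack=4)
Line 8: ['data'] (min_width=4, slack=15)

Answer: 7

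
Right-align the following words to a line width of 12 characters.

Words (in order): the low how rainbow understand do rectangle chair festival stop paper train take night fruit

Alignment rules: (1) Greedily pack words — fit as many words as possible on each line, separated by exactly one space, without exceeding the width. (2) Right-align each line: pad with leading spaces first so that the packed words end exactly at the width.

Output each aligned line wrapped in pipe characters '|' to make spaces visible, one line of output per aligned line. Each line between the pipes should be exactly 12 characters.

Line 1: ['the', 'low', 'how'] (min_width=11, slack=1)
Line 2: ['rainbow'] (min_width=7, slack=5)
Line 3: ['understand'] (min_width=10, slack=2)
Line 4: ['do', 'rectangle'] (min_width=12, slack=0)
Line 5: ['chair'] (min_width=5, slack=7)
Line 6: ['festival'] (min_width=8, slack=4)
Line 7: ['stop', 'paper'] (min_width=10, slack=2)
Line 8: ['train', 'take'] (min_width=10, slack=2)
Line 9: ['night', 'fruit'] (min_width=11, slack=1)

Answer: | the low how|
|     rainbow|
|  understand|
|do rectangle|
|       chair|
|    festival|
|  stop paper|
|  train take|
| night fruit|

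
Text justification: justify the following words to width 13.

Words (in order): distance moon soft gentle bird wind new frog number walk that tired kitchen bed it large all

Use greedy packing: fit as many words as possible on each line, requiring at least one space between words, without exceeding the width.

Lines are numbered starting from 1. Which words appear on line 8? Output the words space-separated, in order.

Answer: all

Derivation:
Line 1: ['distance', 'moon'] (min_width=13, slack=0)
Line 2: ['soft', 'gentle'] (min_width=11, slack=2)
Line 3: ['bird', 'wind', 'new'] (min_width=13, slack=0)
Line 4: ['frog', 'number'] (min_width=11, slack=2)
Line 5: ['walk', 'that'] (min_width=9, slack=4)
Line 6: ['tired', 'kitchen'] (min_width=13, slack=0)
Line 7: ['bed', 'it', 'large'] (min_width=12, slack=1)
Line 8: ['all'] (min_width=3, slack=10)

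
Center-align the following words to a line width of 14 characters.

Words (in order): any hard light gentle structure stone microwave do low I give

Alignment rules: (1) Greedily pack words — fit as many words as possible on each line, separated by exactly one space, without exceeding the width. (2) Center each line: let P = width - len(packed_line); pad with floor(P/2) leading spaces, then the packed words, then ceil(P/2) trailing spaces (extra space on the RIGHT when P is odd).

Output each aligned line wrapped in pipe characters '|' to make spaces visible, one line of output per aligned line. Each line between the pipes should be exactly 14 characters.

Line 1: ['any', 'hard', 'light'] (min_width=14, slack=0)
Line 2: ['gentle'] (min_width=6, slack=8)
Line 3: ['structure'] (min_width=9, slack=5)
Line 4: ['stone'] (min_width=5, slack=9)
Line 5: ['microwave', 'do'] (min_width=12, slack=2)
Line 6: ['low', 'I', 'give'] (min_width=10, slack=4)

Answer: |any hard light|
|    gentle    |
|  structure   |
|    stone     |
| microwave do |
|  low I give  |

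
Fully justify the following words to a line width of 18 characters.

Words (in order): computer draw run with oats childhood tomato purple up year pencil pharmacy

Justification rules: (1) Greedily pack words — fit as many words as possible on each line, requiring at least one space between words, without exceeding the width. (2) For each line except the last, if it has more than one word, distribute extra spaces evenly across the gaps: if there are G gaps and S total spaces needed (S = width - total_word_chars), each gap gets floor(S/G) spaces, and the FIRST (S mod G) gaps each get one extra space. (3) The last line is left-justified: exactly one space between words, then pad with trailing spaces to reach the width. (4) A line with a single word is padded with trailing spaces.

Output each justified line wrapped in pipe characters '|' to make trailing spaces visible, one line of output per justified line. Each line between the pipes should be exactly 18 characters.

Answer: |computer  draw run|
|with          oats|
|childhood   tomato|
|purple   up   year|
|pencil pharmacy   |

Derivation:
Line 1: ['computer', 'draw', 'run'] (min_width=17, slack=1)
Line 2: ['with', 'oats'] (min_width=9, slack=9)
Line 3: ['childhood', 'tomato'] (min_width=16, slack=2)
Line 4: ['purple', 'up', 'year'] (min_width=14, slack=4)
Line 5: ['pencil', 'pharmacy'] (min_width=15, slack=3)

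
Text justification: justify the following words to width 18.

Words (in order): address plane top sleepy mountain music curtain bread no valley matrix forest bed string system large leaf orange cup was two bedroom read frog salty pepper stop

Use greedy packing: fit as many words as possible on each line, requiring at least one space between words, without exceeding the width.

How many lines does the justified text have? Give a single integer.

Line 1: ['address', 'plane', 'top'] (min_width=17, slack=1)
Line 2: ['sleepy', 'mountain'] (min_width=15, slack=3)
Line 3: ['music', 'curtain'] (min_width=13, slack=5)
Line 4: ['bread', 'no', 'valley'] (min_width=15, slack=3)
Line 5: ['matrix', 'forest', 'bed'] (min_width=17, slack=1)
Line 6: ['string', 'system'] (min_width=13, slack=5)
Line 7: ['large', 'leaf', 'orange'] (min_width=17, slack=1)
Line 8: ['cup', 'was', 'two'] (min_width=11, slack=7)
Line 9: ['bedroom', 'read', 'frog'] (min_width=17, slack=1)
Line 10: ['salty', 'pepper', 'stop'] (min_width=17, slack=1)
Total lines: 10

Answer: 10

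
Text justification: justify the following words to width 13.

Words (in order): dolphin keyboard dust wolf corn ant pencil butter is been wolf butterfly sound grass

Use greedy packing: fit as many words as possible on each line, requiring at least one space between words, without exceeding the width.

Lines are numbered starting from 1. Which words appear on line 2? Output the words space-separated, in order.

Line 1: ['dolphin'] (min_width=7, slack=6)
Line 2: ['keyboard', 'dust'] (min_width=13, slack=0)
Line 3: ['wolf', 'corn', 'ant'] (min_width=13, slack=0)
Line 4: ['pencil', 'butter'] (min_width=13, slack=0)
Line 5: ['is', 'been', 'wolf'] (min_width=12, slack=1)
Line 6: ['butterfly'] (min_width=9, slack=4)
Line 7: ['sound', 'grass'] (min_width=11, slack=2)

Answer: keyboard dust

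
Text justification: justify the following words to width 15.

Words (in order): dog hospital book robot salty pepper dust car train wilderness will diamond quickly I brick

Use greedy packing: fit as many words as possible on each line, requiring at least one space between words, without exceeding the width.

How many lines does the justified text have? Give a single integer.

Answer: 7

Derivation:
Line 1: ['dog', 'hospital'] (min_width=12, slack=3)
Line 2: ['book', 'robot'] (min_width=10, slack=5)
Line 3: ['salty', 'pepper'] (min_width=12, slack=3)
Line 4: ['dust', 'car', 'train'] (min_width=14, slack=1)
Line 5: ['wilderness', 'will'] (min_width=15, slack=0)
Line 6: ['diamond', 'quickly'] (min_width=15, slack=0)
Line 7: ['I', 'brick'] (min_width=7, slack=8)
Total lines: 7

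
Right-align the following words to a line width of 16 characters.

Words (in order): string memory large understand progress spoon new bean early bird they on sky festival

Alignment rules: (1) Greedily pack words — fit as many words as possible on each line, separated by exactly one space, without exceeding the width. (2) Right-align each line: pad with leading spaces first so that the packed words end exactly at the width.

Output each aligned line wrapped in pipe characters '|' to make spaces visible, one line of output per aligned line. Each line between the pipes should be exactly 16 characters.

Answer: |   string memory|
|large understand|
|  progress spoon|
|  new bean early|
|bird they on sky|
|        festival|

Derivation:
Line 1: ['string', 'memory'] (min_width=13, slack=3)
Line 2: ['large', 'understand'] (min_width=16, slack=0)
Line 3: ['progress', 'spoon'] (min_width=14, slack=2)
Line 4: ['new', 'bean', 'early'] (min_width=14, slack=2)
Line 5: ['bird', 'they', 'on', 'sky'] (min_width=16, slack=0)
Line 6: ['festival'] (min_width=8, slack=8)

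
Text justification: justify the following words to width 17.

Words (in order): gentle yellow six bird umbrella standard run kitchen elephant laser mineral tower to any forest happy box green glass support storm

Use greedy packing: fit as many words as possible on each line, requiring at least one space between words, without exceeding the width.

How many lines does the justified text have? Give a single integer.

Line 1: ['gentle', 'yellow', 'six'] (min_width=17, slack=0)
Line 2: ['bird', 'umbrella'] (min_width=13, slack=4)
Line 3: ['standard', 'run'] (min_width=12, slack=5)
Line 4: ['kitchen', 'elephant'] (min_width=16, slack=1)
Line 5: ['laser', 'mineral'] (min_width=13, slack=4)
Line 6: ['tower', 'to', 'any'] (min_width=12, slack=5)
Line 7: ['forest', 'happy', 'box'] (min_width=16, slack=1)
Line 8: ['green', 'glass'] (min_width=11, slack=6)
Line 9: ['support', 'storm'] (min_width=13, slack=4)
Total lines: 9

Answer: 9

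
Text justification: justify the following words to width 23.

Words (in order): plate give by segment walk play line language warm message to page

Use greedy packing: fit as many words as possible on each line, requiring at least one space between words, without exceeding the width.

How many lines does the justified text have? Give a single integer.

Answer: 3

Derivation:
Line 1: ['plate', 'give', 'by', 'segment'] (min_width=21, slack=2)
Line 2: ['walk', 'play', 'line', 'language'] (min_width=23, slack=0)
Line 3: ['warm', 'message', 'to', 'page'] (min_width=20, slack=3)
Total lines: 3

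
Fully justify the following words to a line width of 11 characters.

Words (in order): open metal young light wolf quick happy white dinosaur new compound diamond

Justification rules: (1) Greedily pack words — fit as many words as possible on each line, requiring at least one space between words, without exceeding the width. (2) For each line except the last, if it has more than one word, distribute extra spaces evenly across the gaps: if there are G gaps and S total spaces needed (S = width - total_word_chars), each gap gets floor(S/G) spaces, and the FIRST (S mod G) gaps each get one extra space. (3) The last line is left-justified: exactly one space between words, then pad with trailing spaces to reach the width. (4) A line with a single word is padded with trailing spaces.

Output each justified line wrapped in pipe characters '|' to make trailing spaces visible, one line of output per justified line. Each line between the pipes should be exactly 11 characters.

Line 1: ['open', 'metal'] (min_width=10, slack=1)
Line 2: ['young', 'light'] (min_width=11, slack=0)
Line 3: ['wolf', 'quick'] (min_width=10, slack=1)
Line 4: ['happy', 'white'] (min_width=11, slack=0)
Line 5: ['dinosaur'] (min_width=8, slack=3)
Line 6: ['new'] (min_width=3, slack=8)
Line 7: ['compound'] (min_width=8, slack=3)
Line 8: ['diamond'] (min_width=7, slack=4)

Answer: |open  metal|
|young light|
|wolf  quick|
|happy white|
|dinosaur   |
|new        |
|compound   |
|diamond    |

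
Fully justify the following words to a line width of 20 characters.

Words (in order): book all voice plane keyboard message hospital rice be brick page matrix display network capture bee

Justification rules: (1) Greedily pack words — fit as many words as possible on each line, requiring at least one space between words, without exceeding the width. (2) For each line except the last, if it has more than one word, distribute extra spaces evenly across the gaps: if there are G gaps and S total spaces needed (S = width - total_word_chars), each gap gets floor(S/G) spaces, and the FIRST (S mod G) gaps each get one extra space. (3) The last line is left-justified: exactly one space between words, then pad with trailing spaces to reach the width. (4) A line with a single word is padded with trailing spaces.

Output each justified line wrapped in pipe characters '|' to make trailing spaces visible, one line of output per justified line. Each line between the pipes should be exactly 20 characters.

Answer: |book all voice plane|
|keyboard     message|
|hospital   rice   be|
|brick   page  matrix|
|display      network|
|capture bee         |

Derivation:
Line 1: ['book', 'all', 'voice', 'plane'] (min_width=20, slack=0)
Line 2: ['keyboard', 'message'] (min_width=16, slack=4)
Line 3: ['hospital', 'rice', 'be'] (min_width=16, slack=4)
Line 4: ['brick', 'page', 'matrix'] (min_width=17, slack=3)
Line 5: ['display', 'network'] (min_width=15, slack=5)
Line 6: ['capture', 'bee'] (min_width=11, slack=9)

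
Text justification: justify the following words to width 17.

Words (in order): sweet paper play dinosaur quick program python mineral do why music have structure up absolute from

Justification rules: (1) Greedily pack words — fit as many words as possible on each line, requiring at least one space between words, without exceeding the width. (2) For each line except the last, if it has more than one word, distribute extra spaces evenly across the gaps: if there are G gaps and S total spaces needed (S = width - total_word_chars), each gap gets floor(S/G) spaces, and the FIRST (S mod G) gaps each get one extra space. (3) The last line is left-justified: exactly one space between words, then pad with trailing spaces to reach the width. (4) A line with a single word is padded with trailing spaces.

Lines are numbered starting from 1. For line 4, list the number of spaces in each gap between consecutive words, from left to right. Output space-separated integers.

Line 1: ['sweet', 'paper', 'play'] (min_width=16, slack=1)
Line 2: ['dinosaur', 'quick'] (min_width=14, slack=3)
Line 3: ['program', 'python'] (min_width=14, slack=3)
Line 4: ['mineral', 'do', 'why'] (min_width=14, slack=3)
Line 5: ['music', 'have'] (min_width=10, slack=7)
Line 6: ['structure', 'up'] (min_width=12, slack=5)
Line 7: ['absolute', 'from'] (min_width=13, slack=4)

Answer: 3 2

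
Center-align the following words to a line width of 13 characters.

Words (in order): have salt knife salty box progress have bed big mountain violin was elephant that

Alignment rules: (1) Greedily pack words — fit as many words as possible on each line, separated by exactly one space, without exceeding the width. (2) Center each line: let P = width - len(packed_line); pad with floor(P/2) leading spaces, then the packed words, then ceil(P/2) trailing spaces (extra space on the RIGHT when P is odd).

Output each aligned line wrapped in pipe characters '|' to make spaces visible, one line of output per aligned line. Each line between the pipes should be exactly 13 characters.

Answer: |  have salt  |
| knife salty |
|box progress |
|have bed big |
|  mountain   |
| violin was  |
|elephant that|

Derivation:
Line 1: ['have', 'salt'] (min_width=9, slack=4)
Line 2: ['knife', 'salty'] (min_width=11, slack=2)
Line 3: ['box', 'progress'] (min_width=12, slack=1)
Line 4: ['have', 'bed', 'big'] (min_width=12, slack=1)
Line 5: ['mountain'] (min_width=8, slack=5)
Line 6: ['violin', 'was'] (min_width=10, slack=3)
Line 7: ['elephant', 'that'] (min_width=13, slack=0)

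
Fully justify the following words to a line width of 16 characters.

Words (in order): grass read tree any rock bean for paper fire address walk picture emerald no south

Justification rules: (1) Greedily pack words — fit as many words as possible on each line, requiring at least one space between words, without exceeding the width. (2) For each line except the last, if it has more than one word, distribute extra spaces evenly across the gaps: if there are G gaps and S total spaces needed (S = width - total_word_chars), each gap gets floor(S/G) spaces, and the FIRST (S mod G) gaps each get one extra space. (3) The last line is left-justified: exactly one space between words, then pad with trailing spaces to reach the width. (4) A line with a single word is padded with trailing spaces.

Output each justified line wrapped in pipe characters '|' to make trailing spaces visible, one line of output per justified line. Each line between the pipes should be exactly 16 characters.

Answer: |grass  read tree|
|any   rock  bean|
|for  paper  fire|
|address     walk|
|picture  emerald|
|no south        |

Derivation:
Line 1: ['grass', 'read', 'tree'] (min_width=15, slack=1)
Line 2: ['any', 'rock', 'bean'] (min_width=13, slack=3)
Line 3: ['for', 'paper', 'fire'] (min_width=14, slack=2)
Line 4: ['address', 'walk'] (min_width=12, slack=4)
Line 5: ['picture', 'emerald'] (min_width=15, slack=1)
Line 6: ['no', 'south'] (min_width=8, slack=8)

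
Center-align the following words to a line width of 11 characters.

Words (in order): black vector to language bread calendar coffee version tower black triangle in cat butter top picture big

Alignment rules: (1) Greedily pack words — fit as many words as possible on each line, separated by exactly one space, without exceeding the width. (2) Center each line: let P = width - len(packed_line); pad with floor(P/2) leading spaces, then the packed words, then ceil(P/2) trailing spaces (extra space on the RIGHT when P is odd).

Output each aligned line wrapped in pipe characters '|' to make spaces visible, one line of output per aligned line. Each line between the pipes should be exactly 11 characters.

Line 1: ['black'] (min_width=5, slack=6)
Line 2: ['vector', 'to'] (min_width=9, slack=2)
Line 3: ['language'] (min_width=8, slack=3)
Line 4: ['bread'] (min_width=5, slack=6)
Line 5: ['calendar'] (min_width=8, slack=3)
Line 6: ['coffee'] (min_width=6, slack=5)
Line 7: ['version'] (min_width=7, slack=4)
Line 8: ['tower', 'black'] (min_width=11, slack=0)
Line 9: ['triangle', 'in'] (min_width=11, slack=0)
Line 10: ['cat', 'butter'] (min_width=10, slack=1)
Line 11: ['top', 'picture'] (min_width=11, slack=0)
Line 12: ['big'] (min_width=3, slack=8)

Answer: |   black   |
| vector to |
| language  |
|   bread   |
| calendar  |
|  coffee   |
|  version  |
|tower black|
|triangle in|
|cat butter |
|top picture|
|    big    |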